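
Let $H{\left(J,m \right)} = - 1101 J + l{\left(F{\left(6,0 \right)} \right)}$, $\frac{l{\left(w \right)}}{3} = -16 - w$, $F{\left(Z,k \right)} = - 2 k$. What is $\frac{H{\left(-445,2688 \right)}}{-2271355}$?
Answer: $- \frac{489897}{2271355} \approx -0.21568$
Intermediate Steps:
$l{\left(w \right)} = -48 - 3 w$ ($l{\left(w \right)} = 3 \left(-16 - w\right) = -48 - 3 w$)
$H{\left(J,m \right)} = -48 - 1101 J$ ($H{\left(J,m \right)} = - 1101 J - \left(48 + 3 \left(\left(-2\right) 0\right)\right) = - 1101 J - 48 = -48 - 1101 J$)
$\frac{H{\left(-445,2688 \right)}}{-2271355} = \frac{-48 - -489945}{-2271355} = \left(-48 + 489945\right) \left(- \frac{1}{2271355}\right) = 489897 \left(- \frac{1}{2271355}\right) = - \frac{489897}{2271355}$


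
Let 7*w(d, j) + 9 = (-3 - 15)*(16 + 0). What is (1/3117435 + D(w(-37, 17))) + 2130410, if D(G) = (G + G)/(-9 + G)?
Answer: 5313135873695/2493948 ≈ 2.1304e+6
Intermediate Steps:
w(d, j) = -297/7 (w(d, j) = -9/7 + ((-3 - 15)*(16 + 0))/7 = -9/7 + (-18*16)/7 = -9/7 + (⅐)*(-288) = -9/7 - 288/7 = -297/7)
D(G) = 2*G/(-9 + G) (D(G) = (2*G)/(-9 + G) = 2*G/(-9 + G))
(1/3117435 + D(w(-37, 17))) + 2130410 = (1/3117435 + 2*(-297/7)/(-9 - 297/7)) + 2130410 = (1/3117435 + 2*(-297/7)/(-360/7)) + 2130410 = (1/3117435 + 2*(-297/7)*(-7/360)) + 2130410 = (1/3117435 + 33/20) + 2130410 = 4115015/2493948 + 2130410 = 5313135873695/2493948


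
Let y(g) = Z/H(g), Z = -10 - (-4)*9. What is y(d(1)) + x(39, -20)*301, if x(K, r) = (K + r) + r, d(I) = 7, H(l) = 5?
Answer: -1479/5 ≈ -295.80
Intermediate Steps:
x(K, r) = K + 2*r
Z = 26 (Z = -10 - 1*(-36) = -10 + 36 = 26)
y(g) = 26/5
y(d(1)) + x(39, -20)*301 = 26/5 + (39 + 2*(-20))*301 = 26/5 + (39 - 40)*301 = 26/5 - 1*301 = 26/5 - 301 = -1479/5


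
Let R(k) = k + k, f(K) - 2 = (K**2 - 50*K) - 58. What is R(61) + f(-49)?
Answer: 4917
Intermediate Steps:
f(K) = -56 + K**2 - 50*K (f(K) = 2 + ((K**2 - 50*K) - 58) = 2 + (-58 + K**2 - 50*K) = -56 + K**2 - 50*K)
R(k) = 2*k
R(61) + f(-49) = 2*61 + (-56 + (-49)**2 - 50*(-49)) = 122 + (-56 + 2401 + 2450) = 122 + 4795 = 4917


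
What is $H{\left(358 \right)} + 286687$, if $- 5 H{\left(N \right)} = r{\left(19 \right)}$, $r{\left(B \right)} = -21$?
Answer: $\frac{1433456}{5} \approx 2.8669 \cdot 10^{5}$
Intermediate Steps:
$H{\left(N \right)} = \frac{21}{5}$ ($H{\left(N \right)} = \left(- \frac{1}{5}\right) \left(-21\right) = \frac{21}{5}$)
$H{\left(358 \right)} + 286687 = \frac{21}{5} + 286687 = \frac{1433456}{5}$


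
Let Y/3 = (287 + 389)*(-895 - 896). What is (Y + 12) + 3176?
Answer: -3628960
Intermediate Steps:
Y = -3632148 (Y = 3*((287 + 389)*(-895 - 896)) = 3*(676*(-1791)) = 3*(-1210716) = -3632148)
(Y + 12) + 3176 = (-3632148 + 12) + 3176 = -3632136 + 3176 = -3628960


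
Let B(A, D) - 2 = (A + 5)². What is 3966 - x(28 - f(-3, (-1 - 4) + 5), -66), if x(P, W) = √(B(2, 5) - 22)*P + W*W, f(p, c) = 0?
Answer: -390 - 28*√29 ≈ -540.78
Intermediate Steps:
B(A, D) = 2 + (5 + A)² (B(A, D) = 2 + (A + 5)² = 2 + (5 + A)²)
x(P, W) = W² + P*√29 (x(P, W) = √((2 + (5 + 2)²) - 22)*P + W*W = √((2 + 7²) - 22)*P + W² = √((2 + 49) - 22)*P + W² = √(51 - 22)*P + W² = √29*P + W² = P*√29 + W² = W² + P*√29)
3966 - x(28 - f(-3, (-1 - 4) + 5), -66) = 3966 - ((-66)² + (28 - 1*0)*√29) = 3966 - (4356 + (28 + 0)*√29) = 3966 - (4356 + 28*√29) = 3966 + (-4356 - 28*√29) = -390 - 28*√29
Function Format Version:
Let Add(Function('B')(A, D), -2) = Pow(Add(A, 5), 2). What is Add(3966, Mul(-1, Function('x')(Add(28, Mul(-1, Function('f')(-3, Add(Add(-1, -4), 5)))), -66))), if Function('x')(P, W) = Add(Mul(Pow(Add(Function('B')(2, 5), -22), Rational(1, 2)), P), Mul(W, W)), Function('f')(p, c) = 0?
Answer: Add(-390, Mul(-28, Pow(29, Rational(1, 2)))) ≈ -540.78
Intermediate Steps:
Function('B')(A, D) = Add(2, Pow(Add(5, A), 2)) (Function('B')(A, D) = Add(2, Pow(Add(A, 5), 2)) = Add(2, Pow(Add(5, A), 2)))
Function('x')(P, W) = Add(Pow(W, 2), Mul(P, Pow(29, Rational(1, 2)))) (Function('x')(P, W) = Add(Mul(Pow(Add(Add(2, Pow(Add(5, 2), 2)), -22), Rational(1, 2)), P), Mul(W, W)) = Add(Mul(Pow(Add(Add(2, Pow(7, 2)), -22), Rational(1, 2)), P), Pow(W, 2)) = Add(Mul(Pow(Add(Add(2, 49), -22), Rational(1, 2)), P), Pow(W, 2)) = Add(Mul(Pow(Add(51, -22), Rational(1, 2)), P), Pow(W, 2)) = Add(Mul(Pow(29, Rational(1, 2)), P), Pow(W, 2)) = Add(Mul(P, Pow(29, Rational(1, 2))), Pow(W, 2)) = Add(Pow(W, 2), Mul(P, Pow(29, Rational(1, 2)))))
Add(3966, Mul(-1, Function('x')(Add(28, Mul(-1, Function('f')(-3, Add(Add(-1, -4), 5)))), -66))) = Add(3966, Mul(-1, Add(Pow(-66, 2), Mul(Add(28, Mul(-1, 0)), Pow(29, Rational(1, 2)))))) = Add(3966, Mul(-1, Add(4356, Mul(Add(28, 0), Pow(29, Rational(1, 2)))))) = Add(3966, Mul(-1, Add(4356, Mul(28, Pow(29, Rational(1, 2)))))) = Add(3966, Add(-4356, Mul(-28, Pow(29, Rational(1, 2))))) = Add(-390, Mul(-28, Pow(29, Rational(1, 2))))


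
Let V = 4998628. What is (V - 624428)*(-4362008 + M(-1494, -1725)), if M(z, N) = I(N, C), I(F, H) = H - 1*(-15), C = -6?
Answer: -19080256025800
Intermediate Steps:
I(F, H) = 15 + H (I(F, H) = H + 15 = 15 + H)
M(z, N) = 9 (M(z, N) = 15 - 6 = 9)
(V - 624428)*(-4362008 + M(-1494, -1725)) = (4998628 - 624428)*(-4362008 + 9) = 4374200*(-4361999) = -19080256025800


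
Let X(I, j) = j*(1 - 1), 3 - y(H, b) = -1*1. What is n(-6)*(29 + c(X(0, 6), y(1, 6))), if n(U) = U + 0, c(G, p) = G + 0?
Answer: -174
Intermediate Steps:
y(H, b) = 4 (y(H, b) = 3 - (-1) = 3 - 1*(-1) = 3 + 1 = 4)
X(I, j) = 0 (X(I, j) = j*0 = 0)
c(G, p) = G
n(U) = U
n(-6)*(29 + c(X(0, 6), y(1, 6))) = -6*(29 + 0) = -6*29 = -174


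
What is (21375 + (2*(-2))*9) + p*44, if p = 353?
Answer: 36871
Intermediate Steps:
(21375 + (2*(-2))*9) + p*44 = (21375 + (2*(-2))*9) + 353*44 = (21375 - 4*9) + 15532 = (21375 - 36) + 15532 = 21339 + 15532 = 36871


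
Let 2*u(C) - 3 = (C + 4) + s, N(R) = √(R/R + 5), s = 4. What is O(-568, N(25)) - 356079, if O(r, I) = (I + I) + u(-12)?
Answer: -712159/2 + 2*√6 ≈ -3.5607e+5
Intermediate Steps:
N(R) = √6 (N(R) = √(1 + 5) = √6)
u(C) = 11/2 + C/2 (u(C) = 3/2 + ((C + 4) + 4)/2 = 3/2 + ((4 + C) + 4)/2 = 3/2 + (8 + C)/2 = 3/2 + (4 + C/2) = 11/2 + C/2)
O(r, I) = -½ + 2*I (O(r, I) = (I + I) + (11/2 + (½)*(-12)) = 2*I + (11/2 - 6) = 2*I - ½ = -½ + 2*I)
O(-568, N(25)) - 356079 = (-½ + 2*√6) - 356079 = -712159/2 + 2*√6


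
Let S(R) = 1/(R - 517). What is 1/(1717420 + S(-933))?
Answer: 1450/2490258999 ≈ 5.8227e-7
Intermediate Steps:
S(R) = 1/(-517 + R)
1/(1717420 + S(-933)) = 1/(1717420 + 1/(-517 - 933)) = 1/(1717420 + 1/(-1450)) = 1/(1717420 - 1/1450) = 1/(2490258999/1450) = 1450/2490258999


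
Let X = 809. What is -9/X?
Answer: -9/809 ≈ -0.011125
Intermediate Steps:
-9/X = -9/809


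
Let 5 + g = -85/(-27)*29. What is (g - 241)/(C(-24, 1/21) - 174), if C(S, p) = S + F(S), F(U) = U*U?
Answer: -4177/10206 ≈ -0.40927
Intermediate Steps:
F(U) = U**2
g = 2330/27 (g = -5 - 85/(-27)*29 = -5 - 85*(-1/27)*29 = -5 + (85/27)*29 = -5 + 2465/27 = 2330/27 ≈ 86.296)
C(S, p) = S + S**2
(g - 241)/(C(-24, 1/21) - 174) = (2330/27 - 241)/(-24*(1 - 24) - 174) = -4177/(27*(-24*(-23) - 174)) = -4177/(27*(552 - 174)) = -4177/27/378 = -4177/27*1/378 = -4177/10206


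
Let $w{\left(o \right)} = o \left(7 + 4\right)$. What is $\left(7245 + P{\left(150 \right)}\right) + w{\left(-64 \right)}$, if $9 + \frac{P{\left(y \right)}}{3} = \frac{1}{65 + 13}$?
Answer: $\frac{169365}{26} \approx 6514.0$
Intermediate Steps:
$w{\left(o \right)} = 11 o$ ($w{\left(o \right)} = o 11 = 11 o$)
$P{\left(y \right)} = - \frac{701}{26}$ ($P{\left(y \right)} = -27 + \frac{3}{65 + 13} = -27 + \frac{3}{78} = -27 + 3 \cdot \frac{1}{78} = -27 + \frac{1}{26} = - \frac{701}{26}$)
$\left(7245 + P{\left(150 \right)}\right) + w{\left(-64 \right)} = \left(7245 - \frac{701}{26}\right) + 11 \left(-64\right) = \frac{187669}{26} - 704 = \frac{169365}{26}$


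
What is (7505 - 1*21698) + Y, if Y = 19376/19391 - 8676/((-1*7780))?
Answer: -535216275136/37715495 ≈ -14191.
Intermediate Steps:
Y = 79745399/37715495 (Y = 19376*(1/19391) - 8676/(-7780) = 19376/19391 - 8676*(-1/7780) = 19376/19391 + 2169/1945 = 79745399/37715495 ≈ 2.1144)
(7505 - 1*21698) + Y = (7505 - 1*21698) + 79745399/37715495 = (7505 - 21698) + 79745399/37715495 = -14193 + 79745399/37715495 = -535216275136/37715495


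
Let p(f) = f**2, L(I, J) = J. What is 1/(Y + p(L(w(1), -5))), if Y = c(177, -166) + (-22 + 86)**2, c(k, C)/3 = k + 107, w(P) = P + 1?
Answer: 1/4973 ≈ 0.00020109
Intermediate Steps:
w(P) = 1 + P
c(k, C) = 321 + 3*k (c(k, C) = 3*(k + 107) = 3*(107 + k) = 321 + 3*k)
Y = 4948 (Y = (321 + 3*177) + (-22 + 86)**2 = (321 + 531) + 64**2 = 852 + 4096 = 4948)
1/(Y + p(L(w(1), -5))) = 1/(4948 + (-5)**2) = 1/(4948 + 25) = 1/4973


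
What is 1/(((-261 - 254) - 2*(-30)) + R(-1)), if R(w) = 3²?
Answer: -1/446 ≈ -0.0022422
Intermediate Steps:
R(w) = 9
1/(((-261 - 254) - 2*(-30)) + R(-1)) = 1/(((-261 - 254) - 2*(-30)) + 9) = 1/((-515 + 60) + 9) = 1/(-455 + 9) = 1/(-446) = -1/446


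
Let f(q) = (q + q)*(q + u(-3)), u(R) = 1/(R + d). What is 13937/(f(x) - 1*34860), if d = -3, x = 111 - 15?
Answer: -13937/16460 ≈ -0.84672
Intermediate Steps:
x = 96
u(R) = 1/(-3 + R) (u(R) = 1/(R - 3) = 1/(-3 + R))
f(q) = 2*q*(-⅙ + q) (f(q) = (q + q)*(q + 1/(-3 - 3)) = (2*q)*(q + 1/(-6)) = (2*q)*(q - ⅙) = (2*q)*(-⅙ + q) = 2*q*(-⅙ + q))
13937/(f(x) - 1*34860) = 13937/((⅓)*96*(-1 + 6*96) - 1*34860) = 13937/((⅓)*96*(-1 + 576) - 34860) = 13937/((⅓)*96*575 - 34860) = 13937/(18400 - 34860) = 13937/(-16460) = 13937*(-1/16460) = -13937/16460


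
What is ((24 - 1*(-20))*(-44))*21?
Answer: -40656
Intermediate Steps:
((24 - 1*(-20))*(-44))*21 = ((24 + 20)*(-44))*21 = (44*(-44))*21 = -1936*21 = -40656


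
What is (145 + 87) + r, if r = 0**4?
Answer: 232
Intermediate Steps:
r = 0
(145 + 87) + r = (145 + 87) + 0 = 232 + 0 = 232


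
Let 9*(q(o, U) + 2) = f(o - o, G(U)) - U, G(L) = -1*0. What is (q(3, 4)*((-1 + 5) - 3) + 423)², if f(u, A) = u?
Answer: 14326225/81 ≈ 1.7687e+5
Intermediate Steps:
G(L) = 0
q(o, U) = -2 - U/9 (q(o, U) = -2 + ((o - o) - U)/9 = -2 + (0 - U)/9 = -2 + (-U)/9 = -2 - U/9)
(q(3, 4)*((-1 + 5) - 3) + 423)² = ((-2 - ⅑*4)*((-1 + 5) - 3) + 423)² = ((-2 - 4/9)*(4 - 3) + 423)² = (-22/9*1 + 423)² = (-22/9 + 423)² = (3785/9)² = 14326225/81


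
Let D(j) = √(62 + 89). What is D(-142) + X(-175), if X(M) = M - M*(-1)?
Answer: -350 + √151 ≈ -337.71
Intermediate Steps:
D(j) = √151
X(M) = 2*M (X(M) = M - (-1)*M = M + M = 2*M)
D(-142) + X(-175) = √151 + 2*(-175) = √151 - 350 = -350 + √151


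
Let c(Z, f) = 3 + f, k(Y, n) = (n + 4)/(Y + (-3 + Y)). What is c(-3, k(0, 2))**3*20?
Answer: 20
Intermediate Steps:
k(Y, n) = (4 + n)/(-3 + 2*Y)
c(-3, k(0, 2))**3*20 = (3 + (4 + 2)/(-3 + 2*0))**3*20 = (3 + 6/(-3 + 0))**3*20 = (3 + 6/(-3))**3*20 = (3 - 1/3*6)**3*20 = (3 - 2)**3*20 = 1**3*20 = 1*20 = 20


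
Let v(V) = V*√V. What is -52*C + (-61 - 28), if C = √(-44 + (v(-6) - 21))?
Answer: -89 - 52*√(-65 - 6*I*√6) ≈ -136.1 + 421.88*I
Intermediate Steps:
v(V) = V^(3/2)
C = √(-65 - 6*I*√6) (C = √(-44 + ((-6)^(3/2) - 21)) = √(-44 + (-6*I*√6 - 21)) = √(-44 + (-21 - 6*I*√6)) = √(-65 - 6*I*√6) ≈ 0.90577 - 8.113*I)
-52*C + (-61 - 28) = -52*√(-65 - 6*I*√6) + (-61 - 28) = -52*√(-65 - 6*I*√6) - 89 = -89 - 52*√(-65 - 6*I*√6)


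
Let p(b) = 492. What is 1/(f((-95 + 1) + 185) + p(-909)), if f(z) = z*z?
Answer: 1/8773 ≈ 0.00011399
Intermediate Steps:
f(z) = z²
1/(f((-95 + 1) + 185) + p(-909)) = 1/(((-95 + 1) + 185)² + 492) = 1/((-94 + 185)² + 492) = 1/(91² + 492) = 1/(8281 + 492) = 1/8773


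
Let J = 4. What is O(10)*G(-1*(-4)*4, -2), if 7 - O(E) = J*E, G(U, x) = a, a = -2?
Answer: 66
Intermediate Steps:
G(U, x) = -2
O(E) = 7 - 4*E
O(10)*G(-1*(-4)*4, -2) = (7 - 4*10)*(-2) = (7 - 40)*(-2) = -33*(-2) = 66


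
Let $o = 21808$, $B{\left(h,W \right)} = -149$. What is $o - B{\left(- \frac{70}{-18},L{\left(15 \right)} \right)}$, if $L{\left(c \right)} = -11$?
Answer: $21957$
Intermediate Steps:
$o - B{\left(- \frac{70}{-18},L{\left(15 \right)} \right)} = 21808 - -149 = 21808 + 149 = 21957$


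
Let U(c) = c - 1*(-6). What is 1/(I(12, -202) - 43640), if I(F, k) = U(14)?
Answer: -1/43620 ≈ -2.2925e-5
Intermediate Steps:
U(c) = 6 + c (U(c) = c + 6 = 6 + c)
I(F, k) = 20 (I(F, k) = 6 + 14 = 20)
1/(I(12, -202) - 43640) = 1/(20 - 43640) = 1/(-43620) = -1/43620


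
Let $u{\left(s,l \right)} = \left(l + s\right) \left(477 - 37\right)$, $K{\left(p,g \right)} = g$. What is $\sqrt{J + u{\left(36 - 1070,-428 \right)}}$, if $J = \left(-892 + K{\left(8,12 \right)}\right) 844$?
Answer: $60 i \sqrt{385} \approx 1177.3 i$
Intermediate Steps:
$u{\left(s,l \right)} = 440 l + 440 s$ ($u{\left(s,l \right)} = \left(l + s\right) 440 = 440 l + 440 s$)
$J = -742720$ ($J = \left(-892 + 12\right) 844 = \left(-880\right) 844 = -742720$)
$\sqrt{J + u{\left(36 - 1070,-428 \right)}} = \sqrt{-742720 + \left(440 \left(-428\right) + 440 \left(36 - 1070\right)\right)} = \sqrt{-742720 + \left(-188320 + 440 \left(-1034\right)\right)} = \sqrt{-742720 - 643280} = \sqrt{-1386000} = 60 i \sqrt{385}$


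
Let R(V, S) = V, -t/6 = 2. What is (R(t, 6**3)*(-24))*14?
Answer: 4032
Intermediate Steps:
t = -12 (t = -6*2 = -12)
(R(t, 6**3)*(-24))*14 = -12*(-24)*14 = 288*14 = 4032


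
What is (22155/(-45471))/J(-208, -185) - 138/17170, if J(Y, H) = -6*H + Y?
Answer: -1006741591/117370806190 ≈ -0.0085775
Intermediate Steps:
J(Y, H) = Y - 6*H
(22155/(-45471))/J(-208, -185) - 138/17170 = (22155/(-45471))/(-208 - 6*(-185)) - 138/17170 = (22155*(-1/45471))/(-208 + 1110) - 138*1/17170 = -7385/15157/902 - 69/8585 = -7385/15157*1/902 - 69/8585 = -7385/13671614 - 69/8585 = -1006741591/117370806190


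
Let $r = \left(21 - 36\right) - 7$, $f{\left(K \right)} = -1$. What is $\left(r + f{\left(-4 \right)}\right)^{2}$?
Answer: $529$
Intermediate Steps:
$r = -22$ ($r = -15 - 7 = -22$)
$\left(r + f{\left(-4 \right)}\right)^{2} = \left(-22 - 1\right)^{2} = \left(-23\right)^{2} = 529$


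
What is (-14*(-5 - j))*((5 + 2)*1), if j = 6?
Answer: 1078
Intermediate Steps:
(-14*(-5 - j))*((5 + 2)*1) = (-14*(-5 - 1*6))*((5 + 2)*1) = (-14*(-5 - 6))*(7*1) = -14*(-11)*7 = 154*7 = 1078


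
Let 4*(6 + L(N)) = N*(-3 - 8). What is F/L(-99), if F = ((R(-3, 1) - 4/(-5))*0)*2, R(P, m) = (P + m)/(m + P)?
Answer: 0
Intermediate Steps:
R(P, m) = 1 (R(P, m) = (P + m)/(P + m) = 1)
L(N) = -6 - 11*N/4 (L(N) = -6 + (N*(-3 - 8))/4 = -6 + (N*(-11))/4 = -6 + (-11*N)/4 = -6 - 11*N/4)
F = 0 (F = ((1 - 4/(-5))*0)*2 = ((1 - 1/5*(-4))*0)*2 = ((1 + 4/5)*0)*2 = ((9/5)*0)*2 = 0*2 = 0)
F/L(-99) = 0/(-6 - 11/4*(-99)) = 0/(-6 + 1089/4) = 0/(1065/4) = 0*(4/1065) = 0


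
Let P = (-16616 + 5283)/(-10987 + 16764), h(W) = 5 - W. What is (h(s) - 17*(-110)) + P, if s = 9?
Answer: 10768549/5777 ≈ 1864.0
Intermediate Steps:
P = -11333/5777 ≈ -1.9617
(h(s) - 17*(-110)) + P = ((5 - 1*9) - 17*(-110)) - 11333/5777 = ((5 - 9) + 1870) - 11333/5777 = (-4 + 1870) - 11333/5777 = 1866 - 11333/5777 = 10768549/5777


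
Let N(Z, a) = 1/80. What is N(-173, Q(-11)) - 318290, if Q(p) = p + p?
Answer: -25463199/80 ≈ -3.1829e+5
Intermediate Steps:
Q(p) = 2*p
N(Z, a) = 1/80
N(-173, Q(-11)) - 318290 = 1/80 - 318290 = -25463199/80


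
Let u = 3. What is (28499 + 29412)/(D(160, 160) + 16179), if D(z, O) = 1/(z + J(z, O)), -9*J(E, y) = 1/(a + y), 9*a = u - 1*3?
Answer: 1906090927/532518123 ≈ 3.5794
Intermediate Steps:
a = 0 (a = (3 - 1*3)/9 = (3 - 3)/9 = (1/9)*0 = 0)
J(E, y) = -1/(9*y) (J(E, y) = -1/(9*(0 + y)) = -1/(9*y))
D(z, O) = 1/(z - 1/(9*O))
(28499 + 29412)/(D(160, 160) + 16179) = (28499 + 29412)/(9*160/(-1 + 9*160*160) + 16179) = 57911/(9*160/(-1 + 230400) + 16179) = 57911/(9*160/230399 + 16179) = 57911/(9*160*(1/230399) + 16179) = 57911/(1440/230399 + 16179) = 57911/(3727626861/230399) = 57911*(230399/3727626861) = 1906090927/532518123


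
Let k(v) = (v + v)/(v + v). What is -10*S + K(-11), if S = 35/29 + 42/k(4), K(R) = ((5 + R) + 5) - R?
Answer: -12240/29 ≈ -422.07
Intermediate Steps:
K(R) = 10 (K(R) = (10 + R) - R = 10)
k(v) = 1 (k(v) = (2*v)/((2*v)) = (2*v)*(1/(2*v)) = 1)
S = 1253/29 (S = 35/29 + 42/1 = 35*(1/29) + 42*1 = 35/29 + 42 = 1253/29 ≈ 43.207)
-10*S + K(-11) = -10*1253/29 + 10 = -12530/29 + 10 = -12240/29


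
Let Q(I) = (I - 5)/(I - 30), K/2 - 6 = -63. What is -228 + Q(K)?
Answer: -32713/144 ≈ -227.17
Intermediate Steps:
K = -114 (K = 12 + 2*(-63) = 12 - 126 = -114)
Q(I) = (-5 + I)/(-30 + I)
-228 + Q(K) = -228 + (-5 - 114)/(-30 - 114) = -228 - 119/(-144) = -228 - 1/144*(-119) = -228 + 119/144 = -32713/144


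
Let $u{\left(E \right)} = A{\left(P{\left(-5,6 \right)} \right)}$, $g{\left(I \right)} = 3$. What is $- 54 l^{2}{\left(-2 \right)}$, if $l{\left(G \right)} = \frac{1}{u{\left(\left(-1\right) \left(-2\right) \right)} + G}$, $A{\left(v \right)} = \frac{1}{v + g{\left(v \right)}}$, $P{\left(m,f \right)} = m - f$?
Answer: $- \frac{3456}{289} \approx -11.958$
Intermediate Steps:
$A{\left(v \right)} = \frac{1}{3 + v}$ ($A{\left(v \right)} = \frac{1}{v + 3} = \frac{1}{3 + v}$)
$u{\left(E \right)} = - \frac{1}{8}$ ($u{\left(E \right)} = \frac{1}{3 - 11} = \frac{1}{-8} = - \frac{1}{8}$)
$l{\left(G \right)} = \frac{1}{- \frac{1}{8} + G}$
$- 54 l^{2}{\left(-2 \right)} = - 54 \left(\frac{8}{-1 + 8 \left(-2\right)}\right)^{2} = - 54 \left(\frac{8}{-1 - 16}\right)^{2} = - 54 \left(\frac{8}{-17}\right)^{2} = - 54 \left(8 \left(- \frac{1}{17}\right)\right)^{2} = - 54 \left(- \frac{8}{17}\right)^{2} = \left(-54\right) \frac{64}{289} = - \frac{3456}{289}$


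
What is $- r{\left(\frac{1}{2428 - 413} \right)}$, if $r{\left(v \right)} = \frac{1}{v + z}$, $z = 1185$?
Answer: $- \frac{2015}{2387776} \approx -0.00084388$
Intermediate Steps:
$r{\left(v \right)} = \frac{1}{1185 + v}$ ($r{\left(v \right)} = \frac{1}{v + 1185} = \frac{1}{1185 + v}$)
$- r{\left(\frac{1}{2428 - 413} \right)} = - \frac{1}{1185 + \frac{1}{2428 - 413}} = - \frac{1}{1185 + \frac{1}{2015}} = - \frac{1}{\frac{2387776}{2015}} = \left(-1\right) \frac{2015}{2387776} = - \frac{2015}{2387776}$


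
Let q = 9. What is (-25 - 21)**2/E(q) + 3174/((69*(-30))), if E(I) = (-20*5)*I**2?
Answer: -3634/2025 ≈ -1.7946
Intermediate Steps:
E(I) = -100*I**2
(-25 - 21)**2/E(q) + 3174/((69*(-30))) = (-25 - 21)**2/((-100*9**2)) + 3174/((69*(-30))) = (-46)**2/((-100*81)) + 3174/(-2070) = 2116/(-8100) + 3174*(-1/2070) = 2116*(-1/8100) - 23/15 = -529/2025 - 23/15 = -3634/2025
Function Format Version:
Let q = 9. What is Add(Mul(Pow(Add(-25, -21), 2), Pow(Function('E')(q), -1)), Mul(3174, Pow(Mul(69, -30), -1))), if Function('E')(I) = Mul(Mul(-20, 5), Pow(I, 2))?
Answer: Rational(-3634, 2025) ≈ -1.7946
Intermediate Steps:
Function('E')(I) = Mul(-100, Pow(I, 2))
Add(Mul(Pow(Add(-25, -21), 2), Pow(Function('E')(q), -1)), Mul(3174, Pow(Mul(69, -30), -1))) = Add(Mul(Pow(Add(-25, -21), 2), Pow(Mul(-100, Pow(9, 2)), -1)), Mul(3174, Pow(Mul(69, -30), -1))) = Add(Mul(Pow(-46, 2), Pow(Mul(-100, 81), -1)), Mul(3174, Pow(-2070, -1))) = Add(Mul(2116, Pow(-8100, -1)), Mul(3174, Rational(-1, 2070))) = Add(Mul(2116, Rational(-1, 8100)), Rational(-23, 15)) = Add(Rational(-529, 2025), Rational(-23, 15)) = Rational(-3634, 2025)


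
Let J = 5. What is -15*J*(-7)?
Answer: 525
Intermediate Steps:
-15*J*(-7) = -15*5*(-7) = -3*25*(-7) = -75*(-7) = 525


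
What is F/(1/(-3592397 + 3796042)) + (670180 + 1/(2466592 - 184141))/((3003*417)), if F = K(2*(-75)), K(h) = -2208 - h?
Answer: -1197876296966467642229/2858201547201 ≈ -4.1910e+8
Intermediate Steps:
F = -2058 (F = -2208 - 2*(-75) = -2208 - 1*(-150) = -2208 + 150 = -2058)
F/(1/(-3592397 + 3796042)) + (670180 + 1/(2466592 - 184141))/((3003*417)) = -2058/(1/(-3592397 + 3796042)) + (670180 + 1/(2466592 - 184141))/((3003*417)) = -2058/(1/203645) + (670180 + 1/2282451)/1252251 = -2058/1/203645 + (670180 + 1/2282451)*(1/1252251) = -2058*203645 + (1529653011181/2282451)*(1/1252251) = -419101410 + 1529653011181/2858201547201 = -1197876296966467642229/2858201547201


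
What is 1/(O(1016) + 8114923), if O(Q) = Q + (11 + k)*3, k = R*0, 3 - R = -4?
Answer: 1/8115972 ≈ 1.2321e-7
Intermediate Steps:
R = 7 (R = 3 - 1*(-4) = 3 + 4 = 7)
k = 0 (k = 7*0 = 0)
O(Q) = 33 + Q (O(Q) = Q + (11 + 0)*3 = Q + 11*3 = Q + 33 = 33 + Q)
1/(O(1016) + 8114923) = 1/((33 + 1016) + 8114923) = 1/(1049 + 8114923) = 1/8115972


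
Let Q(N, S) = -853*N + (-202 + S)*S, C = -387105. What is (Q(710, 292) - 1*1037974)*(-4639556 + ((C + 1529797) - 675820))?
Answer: 6748581977616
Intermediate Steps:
Q(N, S) = -853*N + S*(-202 + S)
(Q(710, 292) - 1*1037974)*(-4639556 + ((C + 1529797) - 675820)) = ((292² - 853*710 - 202*292) - 1*1037974)*(-4639556 + ((-387105 + 1529797) - 675820)) = ((85264 - 605630 - 58984) - 1037974)*(-4639556 + (1142692 - 675820)) = (-579350 - 1037974)*(-4639556 + 466872) = -1617324*(-4172684) = 6748581977616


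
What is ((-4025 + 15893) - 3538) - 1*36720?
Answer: -28390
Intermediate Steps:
((-4025 + 15893) - 3538) - 1*36720 = (11868 - 3538) - 36720 = 8330 - 36720 = -28390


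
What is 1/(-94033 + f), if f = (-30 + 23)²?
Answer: -1/93984 ≈ -1.0640e-5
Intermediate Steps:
f = 49 (f = (-7)² = 49)
1/(-94033 + f) = 1/(-94033 + 49) = 1/(-93984) = -1/93984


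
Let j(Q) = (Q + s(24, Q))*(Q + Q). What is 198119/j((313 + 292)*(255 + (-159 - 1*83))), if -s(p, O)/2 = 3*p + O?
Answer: -198119/125981570 ≈ -0.0015726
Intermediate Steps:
s(p, O) = -6*p - 2*O (s(p, O) = -2*(3*p + O) = -2*(O + 3*p) = -6*p - 2*O)
j(Q) = 2*Q*(-144 - Q) (j(Q) = (Q + (-6*24 - 2*Q))*(Q + Q) = (Q + (-144 - 2*Q))*(2*Q) = (-144 - Q)*(2*Q) = 2*Q*(-144 - Q))
198119/j((313 + 292)*(255 + (-159 - 1*83))) = 198119/((-2*(313 + 292)*(255 + (-159 - 1*83))*(144 + (313 + 292)*(255 + (-159 - 1*83))))) = 198119/((-2*605*(255 + (-159 - 83))*(144 + 605*(255 + (-159 - 83))))) = 198119/((-2*605*(255 - 242)*(144 + 605*(255 - 242)))) = 198119/((-2*605*13*(144 + 605*13))) = 198119/((-2*7865*(144 + 7865))) = 198119/((-2*7865*8009)) = 198119/(-125981570) = 198119*(-1/125981570) = -198119/125981570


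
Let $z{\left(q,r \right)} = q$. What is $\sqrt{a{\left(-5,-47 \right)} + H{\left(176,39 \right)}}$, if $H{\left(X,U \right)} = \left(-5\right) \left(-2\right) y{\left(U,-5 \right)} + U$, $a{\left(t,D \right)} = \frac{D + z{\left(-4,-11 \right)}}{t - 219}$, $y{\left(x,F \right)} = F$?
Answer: $\frac{i \sqrt{33782}}{56} \approx 3.2821 i$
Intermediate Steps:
$a{\left(t,D \right)} = \frac{-4 + D}{-219 + t}$ ($a{\left(t,D \right)} = \frac{D - 4}{t - 219} = \frac{-4 + D}{-219 + t}$)
$H{\left(X,U \right)} = -50 + U$ ($H{\left(X,U \right)} = \left(-5\right) \left(-2\right) \left(-5\right) + U = 10 \left(-5\right) + U = -50 + U$)
$\sqrt{a{\left(-5,-47 \right)} + H{\left(176,39 \right)}} = \sqrt{\frac{-4 - 47}{-219 - 5} + \left(-50 + 39\right)} = \sqrt{\frac{1}{-224} \left(-51\right) - 11} = \sqrt{\left(- \frac{1}{224}\right) \left(-51\right) - 11} = \sqrt{\frac{51}{224} - 11} = \sqrt{- \frac{2413}{224}} = \frac{i \sqrt{33782}}{56}$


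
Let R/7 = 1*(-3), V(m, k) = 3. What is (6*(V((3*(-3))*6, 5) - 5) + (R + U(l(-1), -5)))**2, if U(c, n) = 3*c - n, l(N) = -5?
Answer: 1849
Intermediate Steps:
U(c, n) = -n + 3*c
R = -21 (R = 7*(1*(-3)) = 7*(-3) = -21)
(6*(V((3*(-3))*6, 5) - 5) + (R + U(l(-1), -5)))**2 = (6*(3 - 5) + (-21 + (-1*(-5) + 3*(-5))))**2 = (6*(-2) + (-21 + (5 - 15)))**2 = (-12 + (-21 - 10))**2 = (-12 - 31)**2 = (-43)**2 = 1849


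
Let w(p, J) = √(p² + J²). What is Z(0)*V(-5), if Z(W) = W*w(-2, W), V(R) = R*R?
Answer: 0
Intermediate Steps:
V(R) = R²
w(p, J) = √(J² + p²)
Z(W) = W*√(4 + W²) (Z(W) = W*√(W² + (-2)²) = W*√(W² + 4) = W*√(4 + W²))
Z(0)*V(-5) = (0*√(4 + 0²))*(-5)² = (0*√(4 + 0))*25 = (0*√4)*25 = (0*2)*25 = 0*25 = 0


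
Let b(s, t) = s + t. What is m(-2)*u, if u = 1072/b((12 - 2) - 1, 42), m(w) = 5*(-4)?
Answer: -21440/51 ≈ -420.39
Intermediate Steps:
m(w) = -20
u = 1072/51 (u = 1072/(((12 - 2) - 1) + 42) = 1072/((10 - 1) + 42) = 1072/(9 + 42) = 1072/51 ≈ 21.020)
m(-2)*u = -20*1072/51 = -21440/51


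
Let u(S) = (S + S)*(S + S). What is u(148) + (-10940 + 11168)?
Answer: 87844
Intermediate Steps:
u(S) = 4*S² (u(S) = (2*S)*(2*S) = 4*S²)
u(148) + (-10940 + 11168) = 4*148² + (-10940 + 11168) = 4*21904 + 228 = 87616 + 228 = 87844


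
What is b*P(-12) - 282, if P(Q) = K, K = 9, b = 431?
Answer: 3597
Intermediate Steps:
P(Q) = 9
b*P(-12) - 282 = 431*9 - 282 = 3879 - 282 = 3597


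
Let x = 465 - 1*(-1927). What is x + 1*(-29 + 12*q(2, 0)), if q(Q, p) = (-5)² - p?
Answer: 2663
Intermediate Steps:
x = 2392 (x = 465 + 1927 = 2392)
q(Q, p) = 25 - p
x + 1*(-29 + 12*q(2, 0)) = 2392 + 1*(-29 + 12*(25 - 1*0)) = 2392 + 1*(-29 + 12*(25 + 0)) = 2392 + 1*(-29 + 12*25) = 2392 + 1*(-29 + 300) = 2392 + 1*271 = 2392 + 271 = 2663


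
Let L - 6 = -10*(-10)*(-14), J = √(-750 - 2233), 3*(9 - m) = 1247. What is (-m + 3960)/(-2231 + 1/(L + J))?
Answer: -249475479725/127461062738 + 3275*I*√2983/7265280576066 ≈ -1.9573 + 2.462e-8*I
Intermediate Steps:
m = -1220/3 (m = 9 - ⅓*1247 = 9 - 1247/3 = -1220/3 ≈ -406.67)
J = I*√2983 (J = √(-2983) = I*√2983 ≈ 54.617*I)
L = -1394 (L = 6 - 10*(-10)*(-14) = 6 + 100*(-14) = 6 - 1400 = -1394)
(-m + 3960)/(-2231 + 1/(L + J)) = (-1*(-1220/3) + 3960)/(-2231 + 1/(-1394 + I*√2983)) = (1220/3 + 3960)/(-2231 + 1/(-1394 + I*√2983)) = 13100/(3*(-2231 + 1/(-1394 + I*√2983)))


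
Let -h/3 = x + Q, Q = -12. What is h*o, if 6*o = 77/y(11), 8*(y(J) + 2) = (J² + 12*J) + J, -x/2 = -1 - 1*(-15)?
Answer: 1540/31 ≈ 49.677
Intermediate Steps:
x = -28 (x = -2*(-1 - 1*(-15)) = -2*(-1 + 15) = -2*14 = -28)
y(J) = -2 + J²/8 + 13*J/8 (y(J) = -2 + ((J² + 12*J) + J)/8 = -2 + (J² + 13*J)/8 = -2 + (J²/8 + 13*J/8) = -2 + J²/8 + 13*J/8)
o = 77/186 (o = (77/(-2 + (⅛)*11² + (13/8)*11))/6 = (77/(-2 + (⅛)*121 + 143/8))/6 = (77/(-2 + 121/8 + 143/8))/6 = (77/31)/6 = (77*(1/31))/6 = (⅙)*(77/31) = 77/186 ≈ 0.41398)
h = 120 (h = -3*(-28 - 12) = -3*(-40) = 120)
h*o = 120*(77/186) = 1540/31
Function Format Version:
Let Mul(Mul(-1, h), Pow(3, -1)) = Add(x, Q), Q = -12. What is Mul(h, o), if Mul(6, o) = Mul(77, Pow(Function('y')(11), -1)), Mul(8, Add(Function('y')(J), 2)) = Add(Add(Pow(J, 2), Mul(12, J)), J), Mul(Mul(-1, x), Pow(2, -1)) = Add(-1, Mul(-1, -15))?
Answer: Rational(1540, 31) ≈ 49.677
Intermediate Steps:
x = -28 (x = Mul(-2, Add(-1, Mul(-1, -15))) = Mul(-2, Add(-1, 15)) = Mul(-2, 14) = -28)
Function('y')(J) = Add(-2, Mul(Rational(1, 8), Pow(J, 2)), Mul(Rational(13, 8), J)) (Function('y')(J) = Add(-2, Mul(Rational(1, 8), Add(Add(Pow(J, 2), Mul(12, J)), J))) = Add(-2, Mul(Rational(1, 8), Add(Pow(J, 2), Mul(13, J)))) = Add(-2, Add(Mul(Rational(1, 8), Pow(J, 2)), Mul(Rational(13, 8), J))) = Add(-2, Mul(Rational(1, 8), Pow(J, 2)), Mul(Rational(13, 8), J)))
o = Rational(77, 186) (o = Mul(Rational(1, 6), Mul(77, Pow(Add(-2, Mul(Rational(1, 8), Pow(11, 2)), Mul(Rational(13, 8), 11)), -1))) = Mul(Rational(1, 6), Mul(77, Pow(Add(-2, Mul(Rational(1, 8), 121), Rational(143, 8)), -1))) = Mul(Rational(1, 6), Mul(77, Pow(Add(-2, Rational(121, 8), Rational(143, 8)), -1))) = Mul(Rational(1, 6), Mul(77, Pow(31, -1))) = Mul(Rational(1, 6), Mul(77, Rational(1, 31))) = Mul(Rational(1, 6), Rational(77, 31)) = Rational(77, 186) ≈ 0.41398)
h = 120 (h = Mul(-3, Add(-28, -12)) = Mul(-3, -40) = 120)
Mul(h, o) = Mul(120, Rational(77, 186)) = Rational(1540, 31)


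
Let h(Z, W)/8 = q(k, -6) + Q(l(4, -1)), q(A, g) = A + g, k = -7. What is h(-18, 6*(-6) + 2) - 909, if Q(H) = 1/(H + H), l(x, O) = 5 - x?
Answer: -1009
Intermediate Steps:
Q(H) = 1/(2*H)
h(Z, W) = -100 (h(Z, W) = 8*((-7 - 6) + 1/(2*(5 - 1*4))) = 8*(-13 + 1/(2*(5 - 4))) = 8*(-13 + (½)/1) = 8*(-13 + (½)*1) = 8*(-13 + ½) = 8*(-25/2) = -100)
h(-18, 6*(-6) + 2) - 909 = -100 - 909 = -1009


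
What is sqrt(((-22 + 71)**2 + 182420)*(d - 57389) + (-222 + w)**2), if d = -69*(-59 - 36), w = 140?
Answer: I*sqrt(9395183990) ≈ 96929.0*I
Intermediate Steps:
d = 6555 (d = -69*(-95) = -3*(-2185) = 6555)
sqrt(((-22 + 71)**2 + 182420)*(d - 57389) + (-222 + w)**2) = sqrt(((-22 + 71)**2 + 182420)*(6555 - 57389) + (-222 + 140)**2) = sqrt((49**2 + 182420)*(-50834) + (-82)**2) = sqrt((2401 + 182420)*(-50834) + 6724) = sqrt(184821*(-50834) + 6724) = sqrt(-9395190714 + 6724) = sqrt(-9395183990) = I*sqrt(9395183990)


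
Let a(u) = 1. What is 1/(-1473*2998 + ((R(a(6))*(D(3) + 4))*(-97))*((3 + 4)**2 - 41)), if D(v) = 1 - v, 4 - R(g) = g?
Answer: -1/4420710 ≈ -2.2621e-7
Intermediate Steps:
R(g) = 4 - g
1/(-1473*2998 + ((R(a(6))*(D(3) + 4))*(-97))*((3 + 4)**2 - 41)) = 1/(-1473*2998 + (((4 - 1*1)*((1 - 1*3) + 4))*(-97))*((3 + 4)**2 - 41)) = 1/(-4416054 + (((4 - 1)*((1 - 3) + 4))*(-97))*(7**2 - 41)) = 1/(-4416054 + ((3*(-2 + 4))*(-97))*(49 - 41)) = 1/(-4416054 + ((3*2)*(-97))*8) = 1/(-4416054 + (6*(-97))*8) = 1/(-4416054 - 582*8) = 1/(-4416054 - 4656) = 1/(-4420710) = -1/4420710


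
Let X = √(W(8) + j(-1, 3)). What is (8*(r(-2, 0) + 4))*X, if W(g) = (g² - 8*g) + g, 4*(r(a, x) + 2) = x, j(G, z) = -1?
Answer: 16*√7 ≈ 42.332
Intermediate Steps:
r(a, x) = -2 + x/4
W(g) = g² - 7*g
X = √7 (X = √(8*(-7 + 8) - 1) = √(8*1 - 1) = √(8 - 1) = √7 ≈ 2.6458)
(8*(r(-2, 0) + 4))*X = (8*((-2 + (¼)*0) + 4))*√7 = (8*((-2 + 0) + 4))*√7 = (8*(-2 + 4))*√7 = (8*2)*√7 = 16*√7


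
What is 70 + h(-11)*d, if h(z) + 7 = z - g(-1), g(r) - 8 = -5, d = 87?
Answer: -1757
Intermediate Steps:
g(r) = 3 (g(r) = 8 - 5 = 3)
h(z) = -10 + z (h(z) = -7 + (z - 1*3) = -7 + (z - 3) = -7 + (-3 + z) = -10 + z)
70 + h(-11)*d = 70 + (-10 - 11)*87 = 70 - 21*87 = 70 - 1827 = -1757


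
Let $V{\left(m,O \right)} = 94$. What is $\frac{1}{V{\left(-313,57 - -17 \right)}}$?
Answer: $\frac{1}{94} \approx 0.010638$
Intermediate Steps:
$\frac{1}{V{\left(-313,57 - -17 \right)}} = \frac{1}{94}$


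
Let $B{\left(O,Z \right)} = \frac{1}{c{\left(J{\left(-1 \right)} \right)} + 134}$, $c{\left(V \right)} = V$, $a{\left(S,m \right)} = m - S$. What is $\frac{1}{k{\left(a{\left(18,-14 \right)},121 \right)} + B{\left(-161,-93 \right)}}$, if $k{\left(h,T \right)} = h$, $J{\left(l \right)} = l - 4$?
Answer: $- \frac{129}{4127} \approx -0.031258$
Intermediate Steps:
$J{\left(l \right)} = -4 + l$
$B{\left(O,Z \right)} = \frac{1}{129}$ ($B{\left(O,Z \right)} = \frac{1}{\left(-4 - 1\right) + 134} = \frac{1}{-5 + 134} = \frac{1}{129}$)
$\frac{1}{k{\left(a{\left(18,-14 \right)},121 \right)} + B{\left(-161,-93 \right)}} = \frac{1}{\left(-14 - 18\right) + \frac{1}{129}} = \frac{1}{-32 + \frac{1}{129}} = \frac{1}{- \frac{4127}{129}} = - \frac{129}{4127}$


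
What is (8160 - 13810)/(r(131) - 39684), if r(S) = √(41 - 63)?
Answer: 112107300/787409939 + 2825*I*√22/787409939 ≈ 0.14237 + 1.6828e-5*I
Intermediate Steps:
r(S) = I*√22 (r(S) = √(-22) = I*√22)
(8160 - 13810)/(r(131) - 39684) = (8160 - 13810)/(I*√22 - 39684) = -5650/(-39684 + I*√22)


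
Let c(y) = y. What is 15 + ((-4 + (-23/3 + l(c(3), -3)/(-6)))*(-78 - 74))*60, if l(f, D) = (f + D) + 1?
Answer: 107935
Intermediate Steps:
l(f, D) = 1 + D + f (l(f, D) = (D + f) + 1 = 1 + D + f)
15 + ((-4 + (-23/3 + l(c(3), -3)/(-6)))*(-78 - 74))*60 = 15 + ((-4 + (-23/3 + (1 - 3 + 3)/(-6)))*(-78 - 74))*60 = 15 + ((-4 + (-23*⅓ + 1*(-⅙)))*(-152))*60 = 15 + ((-4 + (-23/3 - ⅙))*(-152))*60 = 15 + ((-4 - 47/6)*(-152))*60 = 15 - 71/6*(-152)*60 = 15 + (5396/3)*60 = 15 + 107920 = 107935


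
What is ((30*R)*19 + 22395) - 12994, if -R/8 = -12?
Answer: 64121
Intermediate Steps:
R = 96 (R = -8*(-12) = 96)
((30*R)*19 + 22395) - 12994 = ((30*96)*19 + 22395) - 12994 = (2880*19 + 22395) - 12994 = (54720 + 22395) - 12994 = 77115 - 12994 = 64121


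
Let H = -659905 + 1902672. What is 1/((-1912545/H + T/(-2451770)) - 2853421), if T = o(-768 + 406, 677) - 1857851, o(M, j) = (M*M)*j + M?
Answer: -609395769518/1738885212872047413 ≈ -3.5045e-7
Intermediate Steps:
H = 1242767
o(M, j) = M + j*M**2 (o(M, j) = M**2*j + M = j*M**2 + M = M + j*M**2)
T = 86858575 (T = (-768 + 406)*(1 + (-768 + 406)*677) - 1857851 = -362*(1 - 362*677) - 1857851 = -362*(1 - 245074) - 1857851 = -362*(-245073) - 1857851 = 88716426 - 1857851 = 86858575)
1/((-1912545/H + T/(-2451770)) - 2853421) = 1/((-1912545/1242767 + 86858575/(-2451770)) - 2853421) = 1/((-1912545*1/1242767 + 86858575*(-1/2451770)) - 2853421) = 1/((-1912545/1242767 - 17371715/490354) - 2853421) = 1/(-22526818226335/609395769518 - 2853421) = 1/(-1738885212872047413/609395769518) = -609395769518/1738885212872047413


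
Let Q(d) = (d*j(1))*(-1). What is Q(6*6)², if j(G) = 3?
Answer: 11664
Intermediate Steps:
Q(d) = -3*d (Q(d) = (d*3)*(-1) = (3*d)*(-1) = -3*d)
Q(6*6)² = (-18*6)² = (-3*36)² = (-108)² = 11664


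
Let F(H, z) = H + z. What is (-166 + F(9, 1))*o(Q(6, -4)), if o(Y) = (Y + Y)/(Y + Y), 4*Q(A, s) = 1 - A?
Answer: -156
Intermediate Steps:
Q(A, s) = ¼ - A/4 (Q(A, s) = (1 - A)/4 = ¼ - A/4)
o(Y) = 1 (o(Y) = (2*Y)/((2*Y)) = (2*Y)*(1/(2*Y)) = 1)
(-166 + F(9, 1))*o(Q(6, -4)) = (-166 + (9 + 1))*1 = (-166 + 10)*1 = -156*1 = -156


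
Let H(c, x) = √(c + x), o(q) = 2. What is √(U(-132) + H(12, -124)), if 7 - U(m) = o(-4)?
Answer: √(5 + 4*I*√7) ≈ 2.89 + 1.8309*I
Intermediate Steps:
U(m) = 5 (U(m) = 7 - 1*2 = 7 - 2 = 5)
√(U(-132) + H(12, -124)) = √(5 + √(12 - 124)) = √(5 + √(-112)) = √(5 + 4*I*√7)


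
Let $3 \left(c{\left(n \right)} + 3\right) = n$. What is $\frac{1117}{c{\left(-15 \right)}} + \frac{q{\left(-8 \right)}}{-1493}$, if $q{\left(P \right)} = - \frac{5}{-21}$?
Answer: $- \frac{35021341}{250824} \approx -139.63$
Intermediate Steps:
$c{\left(n \right)} = -3 + \frac{n}{3}$
$q{\left(P \right)} = \frac{5}{21}$ ($q{\left(P \right)} = \left(-5\right) \left(- \frac{1}{21}\right) = \frac{5}{21}$)
$\frac{1117}{c{\left(-15 \right)}} + \frac{q{\left(-8 \right)}}{-1493} = \frac{1117}{-3 + \frac{1}{3} \left(-15\right)} + \frac{5}{21 \left(-1493\right)} = \frac{1117}{-3 - 5} + \frac{5}{21} \left(- \frac{1}{1493}\right) = \frac{1117}{-8} - \frac{5}{31353} = 1117 \left(- \frac{1}{8}\right) - \frac{5}{31353} = - \frac{1117}{8} - \frac{5}{31353} = - \frac{35021341}{250824}$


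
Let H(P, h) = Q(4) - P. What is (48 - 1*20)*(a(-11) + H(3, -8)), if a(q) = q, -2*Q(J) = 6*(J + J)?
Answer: -1064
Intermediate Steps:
Q(J) = -6*J (Q(J) = -3*(J + J) = -3*2*J = -6*J)
H(P, h) = -24 - P (H(P, h) = -6*4 - P = -24 - P)
(48 - 1*20)*(a(-11) + H(3, -8)) = (48 - 1*20)*(-11 + (-24 - 1*3)) = (48 - 20)*(-11 + (-24 - 3)) = 28*(-11 - 27) = 28*(-38) = -1064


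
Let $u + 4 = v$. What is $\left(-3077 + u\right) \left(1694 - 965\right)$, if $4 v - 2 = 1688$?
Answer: $- \frac{3876093}{2} \approx -1.938 \cdot 10^{6}$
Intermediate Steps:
$v = \frac{845}{2}$ ($v = \frac{1}{2} + \frac{1}{4} \cdot 1688 = \frac{1}{2} + 422 = \frac{845}{2} \approx 422.5$)
$u = \frac{837}{2}$ ($u = -4 + \frac{845}{2} = \frac{837}{2} \approx 418.5$)
$\left(-3077 + u\right) \left(1694 - 965\right) = \left(-3077 + \frac{837}{2}\right) \left(1694 - 965\right) = \left(- \frac{5317}{2}\right) 729 = - \frac{3876093}{2}$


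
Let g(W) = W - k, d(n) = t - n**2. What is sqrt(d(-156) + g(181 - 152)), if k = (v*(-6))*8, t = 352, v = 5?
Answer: 3*I*sqrt(2635) ≈ 154.0*I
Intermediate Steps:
k = -240 (k = (5*(-6))*8 = -30*8 = -240)
d(n) = 352 - n**2
g(W) = 240 + W (g(W) = W - 1*(-240) = W + 240 = 240 + W)
sqrt(d(-156) + g(181 - 152)) = sqrt((352 - 1*(-156)**2) + (240 + (181 - 152))) = sqrt((352 - 1*24336) + (240 + 29)) = sqrt((352 - 24336) + 269) = sqrt(-23984 + 269) = sqrt(-23715) = 3*I*sqrt(2635)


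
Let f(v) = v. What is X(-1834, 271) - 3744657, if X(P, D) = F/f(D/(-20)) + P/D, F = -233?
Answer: -1014799221/271 ≈ -3.7446e+6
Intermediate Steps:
X(P, D) = 4660/D + P/D (X(P, D) = -233*(-20/D) + P/D = -(-4660)/D + P/D = 4660/D + P/D)
X(-1834, 271) - 3744657 = (4660 - 1834)/271 - 3744657 = (1/271)*2826 - 3744657 = 2826/271 - 3744657 = -1014799221/271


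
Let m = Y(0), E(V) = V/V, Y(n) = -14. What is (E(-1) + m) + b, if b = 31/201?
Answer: -2582/201 ≈ -12.846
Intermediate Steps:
E(V) = 1
m = -14
b = 31/201 (b = 31*(1/201) = 31/201 ≈ 0.15423)
(E(-1) + m) + b = (1 - 14) + 31/201 = -13 + 31/201 = -2582/201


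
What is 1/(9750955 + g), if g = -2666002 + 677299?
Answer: 1/7762252 ≈ 1.2883e-7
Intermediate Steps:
g = -1988703
1/(9750955 + g) = 1/(9750955 - 1988703) = 1/7762252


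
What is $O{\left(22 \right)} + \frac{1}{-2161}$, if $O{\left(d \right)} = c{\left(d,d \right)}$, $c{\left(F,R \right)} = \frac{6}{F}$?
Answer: $\frac{6472}{23771} \approx 0.27226$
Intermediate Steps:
$O{\left(d \right)} = \frac{6}{d}$
$O{\left(22 \right)} + \frac{1}{-2161} = \frac{6}{22} + \frac{1}{-2161} = 6 \cdot \frac{1}{22} - \frac{1}{2161} = \frac{3}{11} - \frac{1}{2161} = \frac{6472}{23771}$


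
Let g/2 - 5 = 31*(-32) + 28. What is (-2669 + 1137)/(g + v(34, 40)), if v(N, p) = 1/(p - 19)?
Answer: 32172/40277 ≈ 0.79877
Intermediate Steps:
g = -1918 (g = 10 + 2*(31*(-32) + 28) = 10 + 2*(-992 + 28) = 10 + 2*(-964) = 10 - 1928 = -1918)
v(N, p) = 1/(-19 + p)
(-2669 + 1137)/(g + v(34, 40)) = (-2669 + 1137)/(-1918 + 1/(-19 + 40)) = -1532/(-1918 + 1/21) = -1532/(-40277/21) = -1532*(-21/40277) = 32172/40277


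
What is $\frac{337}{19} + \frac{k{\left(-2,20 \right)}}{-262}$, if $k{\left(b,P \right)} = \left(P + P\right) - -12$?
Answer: $\frac{43653}{2489} \approx 17.538$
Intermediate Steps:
$k{\left(b,P \right)} = 12 + 2 P$ ($k{\left(b,P \right)} = 2 P + 12 = 12 + 2 P$)
$\frac{337}{19} + \frac{k{\left(-2,20 \right)}}{-262} = \frac{337}{19} + \frac{12 + 2 \cdot 20}{-262} = 337 \cdot \frac{1}{19} + \left(12 + 40\right) \left(- \frac{1}{262}\right) = \frac{337}{19} + 52 \left(- \frac{1}{262}\right) = \frac{337}{19} - \frac{26}{131} = \frac{43653}{2489}$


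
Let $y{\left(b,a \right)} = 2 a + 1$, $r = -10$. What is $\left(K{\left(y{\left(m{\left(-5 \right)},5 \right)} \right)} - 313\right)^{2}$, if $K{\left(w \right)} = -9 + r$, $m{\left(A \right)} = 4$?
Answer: $110224$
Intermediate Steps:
$y{\left(b,a \right)} = 1 + 2 a$
$K{\left(w \right)} = -19$ ($K{\left(w \right)} = -9 - 10 = -19$)
$\left(K{\left(y{\left(m{\left(-5 \right)},5 \right)} \right)} - 313\right)^{2} = \left(-19 - 313\right)^{2} = \left(-332\right)^{2} = 110224$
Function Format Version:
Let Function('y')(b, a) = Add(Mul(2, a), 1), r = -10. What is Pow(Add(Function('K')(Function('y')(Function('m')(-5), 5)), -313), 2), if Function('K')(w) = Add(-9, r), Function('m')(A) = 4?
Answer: 110224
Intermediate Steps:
Function('y')(b, a) = Add(1, Mul(2, a))
Function('K')(w) = -19 (Function('K')(w) = Add(-9, -10) = -19)
Pow(Add(Function('K')(Function('y')(Function('m')(-5), 5)), -313), 2) = Pow(Add(-19, -313), 2) = Pow(-332, 2) = 110224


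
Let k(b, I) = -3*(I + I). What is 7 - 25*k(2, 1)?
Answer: 157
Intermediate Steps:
k(b, I) = -6*I
7 - 25*k(2, 1) = 7 - (-150) = 7 - 25*(-6) = 7 + 150 = 157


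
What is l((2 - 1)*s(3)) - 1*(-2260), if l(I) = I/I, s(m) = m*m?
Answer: 2261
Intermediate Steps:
s(m) = m**2
l(I) = 1
l((2 - 1)*s(3)) - 1*(-2260) = 1 - 1*(-2260) = 1 + 2260 = 2261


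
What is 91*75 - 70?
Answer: 6755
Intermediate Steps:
91*75 - 70 = 6825 - 70 = 6755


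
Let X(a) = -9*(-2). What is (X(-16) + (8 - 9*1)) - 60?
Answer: -43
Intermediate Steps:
X(a) = 18
(X(-16) + (8 - 9*1)) - 60 = (18 + (8 - 9*1)) - 60 = (18 + (8 - 9)) - 60 = (18 - 1) - 60 = 17 - 60 = -43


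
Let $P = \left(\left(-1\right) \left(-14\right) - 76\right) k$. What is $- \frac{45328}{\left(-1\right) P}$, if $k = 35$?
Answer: $- \frac{22664}{1085} \approx -20.888$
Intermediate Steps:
$P = -2170$ ($P = \left(\left(-1\right) \left(-14\right) - 76\right) 35 = \left(14 - 76\right) 35 = \left(-62\right) 35 = -2170$)
$- \frac{45328}{\left(-1\right) P} = - \frac{45328}{\left(-1\right) \left(-2170\right)} = - \frac{45328}{2170} = \left(-45328\right) \frac{1}{2170} = - \frac{22664}{1085}$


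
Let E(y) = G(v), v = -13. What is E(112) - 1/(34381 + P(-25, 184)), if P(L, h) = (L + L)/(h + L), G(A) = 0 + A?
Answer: -71065036/5466529 ≈ -13.000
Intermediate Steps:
G(A) = A
P(L, h) = 2*L/(L + h) (P(L, h) = (2*L)/(L + h) = 2*L/(L + h))
E(y) = -13
E(112) - 1/(34381 + P(-25, 184)) = -13 - 1/(34381 + 2*(-25)/(-25 + 184)) = -13 - 1/(34381 + 2*(-25)/159) = -13 - 1/(34381 + 2*(-25)*(1/159)) = -13 - 1/(34381 - 50/159) = -13 - 1/5466529/159 = -13 - 1*159/5466529 = -13 - 159/5466529 = -71065036/5466529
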